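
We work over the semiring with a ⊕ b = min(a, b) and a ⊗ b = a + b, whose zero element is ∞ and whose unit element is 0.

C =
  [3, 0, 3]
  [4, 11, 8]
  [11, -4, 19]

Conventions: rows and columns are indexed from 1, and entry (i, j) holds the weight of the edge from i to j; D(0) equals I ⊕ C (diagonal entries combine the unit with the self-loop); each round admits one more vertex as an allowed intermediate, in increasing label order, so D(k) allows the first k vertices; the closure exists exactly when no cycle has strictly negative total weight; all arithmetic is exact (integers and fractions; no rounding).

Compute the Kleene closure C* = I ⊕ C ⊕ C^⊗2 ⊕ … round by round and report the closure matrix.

D(0):
  [0, 0, 3]
  [4, 0, 8]
  [11, -4, 0]
D(1):
  [0, 0, 3]
  [4, 0, 7]
  [11, -4, 0]
D(2):
  [0, 0, 3]
  [4, 0, 7]
  [0, -4, 0]
D(3):
  [0, -1, 3]
  [4, 0, 7]
  [0, -4, 0]
Answer: C* = [[0, -1, 3], [4, 0, 7], [0, -4, 0]]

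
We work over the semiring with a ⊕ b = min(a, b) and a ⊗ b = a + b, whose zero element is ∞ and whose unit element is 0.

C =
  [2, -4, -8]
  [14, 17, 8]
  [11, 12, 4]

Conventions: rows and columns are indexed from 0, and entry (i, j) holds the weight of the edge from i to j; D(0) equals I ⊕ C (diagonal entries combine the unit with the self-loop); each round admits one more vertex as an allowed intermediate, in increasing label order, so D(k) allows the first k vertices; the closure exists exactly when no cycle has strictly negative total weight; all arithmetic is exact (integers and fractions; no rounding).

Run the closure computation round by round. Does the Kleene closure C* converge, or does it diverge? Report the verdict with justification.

D(0):
  [0, -4, -8]
  [14, 0, 8]
  [11, 12, 0]
D(1):
  [0, -4, -8]
  [14, 0, 6]
  [11, 7, 0]
D(2):
  [0, -4, -8]
  [14, 0, 6]
  [11, 7, 0]
D(3):
  [0, -4, -8]
  [14, 0, 6]
  [11, 7, 0]
Key observation: every diagonal entry stays at the unit through all rounds, so no improving cycle exists.
Answer: CONVERGES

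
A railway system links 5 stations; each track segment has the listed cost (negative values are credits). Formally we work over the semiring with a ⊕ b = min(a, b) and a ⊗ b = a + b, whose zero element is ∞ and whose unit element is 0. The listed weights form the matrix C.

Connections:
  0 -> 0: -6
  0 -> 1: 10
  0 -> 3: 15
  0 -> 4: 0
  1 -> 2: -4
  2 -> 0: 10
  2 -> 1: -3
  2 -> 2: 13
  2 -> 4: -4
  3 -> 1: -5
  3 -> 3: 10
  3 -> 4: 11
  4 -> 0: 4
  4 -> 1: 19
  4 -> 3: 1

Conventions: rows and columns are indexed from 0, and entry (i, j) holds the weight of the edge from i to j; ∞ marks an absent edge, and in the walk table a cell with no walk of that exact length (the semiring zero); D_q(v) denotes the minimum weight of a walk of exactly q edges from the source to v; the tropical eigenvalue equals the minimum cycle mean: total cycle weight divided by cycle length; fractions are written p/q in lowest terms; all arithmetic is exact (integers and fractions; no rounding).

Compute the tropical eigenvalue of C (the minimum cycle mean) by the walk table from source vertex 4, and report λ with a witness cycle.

q=0: [∞, ∞, ∞, ∞, 0]
q=1: [4, 19, ∞, 1, ∞]
q=2: [-2, -4, 15, 11, 4]
q=3: [-8, 6, -8, 5, -2]
q=4: [-14, -11, 2, -1, -12]
q=5: [-20, -6, -15, -11, -14]
Optimal cycle mean attained by: cycle 0->0, total (-6), length 1.
Answer: λ = -6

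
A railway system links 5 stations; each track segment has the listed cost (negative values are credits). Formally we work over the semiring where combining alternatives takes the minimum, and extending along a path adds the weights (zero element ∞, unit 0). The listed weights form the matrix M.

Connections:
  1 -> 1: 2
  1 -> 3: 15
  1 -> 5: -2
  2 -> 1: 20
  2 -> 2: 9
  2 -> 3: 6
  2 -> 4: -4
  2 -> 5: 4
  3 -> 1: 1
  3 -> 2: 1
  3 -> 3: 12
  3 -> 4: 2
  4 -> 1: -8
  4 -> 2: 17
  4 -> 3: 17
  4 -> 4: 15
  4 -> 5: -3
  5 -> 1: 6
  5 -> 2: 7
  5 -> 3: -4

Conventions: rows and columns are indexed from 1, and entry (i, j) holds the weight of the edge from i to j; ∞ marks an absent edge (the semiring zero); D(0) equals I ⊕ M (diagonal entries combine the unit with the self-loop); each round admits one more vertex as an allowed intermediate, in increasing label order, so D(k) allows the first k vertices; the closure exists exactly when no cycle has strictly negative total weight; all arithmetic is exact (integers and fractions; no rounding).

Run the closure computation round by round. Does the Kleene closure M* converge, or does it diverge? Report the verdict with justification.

D(0):
  [0, ∞, 15, ∞, -2]
  [20, 0, 6, -4, 4]
  [1, 1, 0, 2, ∞]
  [-8, 17, 17, 0, -3]
  [6, 7, -4, ∞, 0]
D(1):
  [0, ∞, 15, ∞, -2]
  [20, 0, 6, -4, 4]
  [1, 1, 0, 2, -1]
  [-8, 17, 7, 0, -10]
  [6, 7, -4, ∞, 0]
D(2):
  [0, ∞, 15, ∞, -2]
  [20, 0, 6, -4, 4]
  [1, 1, 0, -3, -1]
  [-8, 17, 7, 0, -10]
  [6, 7, -4, 3, 0]
Detection: at round 3, diagonal entry (5, 5) turns strictly negative.
Key observation: the cycle 5->3->1->5 has total weight (-4) + 1 + (-2), which is strictly negative.
Answer: DIVERGES — negative cycle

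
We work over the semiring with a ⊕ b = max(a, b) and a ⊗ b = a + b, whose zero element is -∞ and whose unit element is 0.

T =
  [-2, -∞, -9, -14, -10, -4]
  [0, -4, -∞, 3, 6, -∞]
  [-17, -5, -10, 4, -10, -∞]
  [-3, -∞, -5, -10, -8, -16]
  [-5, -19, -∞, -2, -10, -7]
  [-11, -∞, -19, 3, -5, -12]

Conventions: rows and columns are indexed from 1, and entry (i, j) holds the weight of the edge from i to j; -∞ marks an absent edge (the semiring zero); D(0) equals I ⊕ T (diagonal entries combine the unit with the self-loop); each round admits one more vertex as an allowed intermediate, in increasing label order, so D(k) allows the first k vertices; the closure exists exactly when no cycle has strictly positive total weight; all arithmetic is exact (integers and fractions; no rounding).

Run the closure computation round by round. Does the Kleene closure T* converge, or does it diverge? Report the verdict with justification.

D(0):
  [0, -∞, -9, -14, -10, -4]
  [0, 0, -∞, 3, 6, -∞]
  [-17, -5, 0, 4, -10, -∞]
  [-3, -∞, -5, 0, -8, -16]
  [-5, -19, -∞, -2, 0, -7]
  [-11, -∞, -19, 3, -5, 0]
D(1):
  [0, -∞, -9, -14, -10, -4]
  [0, 0, -9, 3, 6, -4]
  [-17, -5, 0, 4, -10, -21]
  [-3, -∞, -5, 0, -8, -7]
  [-5, -19, -14, -2, 0, -7]
  [-11, -∞, -19, 3, -5, 0]
D(2):
  [0, -∞, -9, -14, -10, -4]
  [0, 0, -9, 3, 6, -4]
  [-5, -5, 0, 4, 1, -9]
  [-3, -∞, -5, 0, -8, -7]
  [-5, -19, -14, -2, 0, -7]
  [-11, -∞, -19, 3, -5, 0]
D(3):
  [0, -14, -9, -5, -8, -4]
  [0, 0, -9, 3, 6, -4]
  [-5, -5, 0, 4, 1, -9]
  [-3, -10, -5, 0, -4, -7]
  [-5, -19, -14, -2, 0, -7]
  [-11, -24, -19, 3, -5, 0]
D(4):
  [0, -14, -9, -5, -8, -4]
  [0, 0, -2, 3, 6, -4]
  [1, -5, 0, 4, 1, -3]
  [-3, -10, -5, 0, -4, -7]
  [-5, -12, -7, -2, 0, -7]
  [0, -7, -2, 3, -1, 0]
D(5):
  [0, -14, -9, -5, -8, -4]
  [1, 0, -1, 4, 6, -1]
  [1, -5, 0, 4, 1, -3]
  [-3, -10, -5, 0, -4, -7]
  [-5, -12, -7, -2, 0, -7]
  [0, -7, -2, 3, -1, 0]
D(6):
  [0, -11, -6, -1, -5, -4]
  [1, 0, -1, 4, 6, -1]
  [1, -5, 0, 4, 1, -3]
  [-3, -10, -5, 0, -4, -7]
  [-5, -12, -7, -2, 0, -7]
  [0, -7, -2, 3, -1, 0]
Key observation: every diagonal entry stays at the unit through all rounds, so no improving cycle exists.
Answer: CONVERGES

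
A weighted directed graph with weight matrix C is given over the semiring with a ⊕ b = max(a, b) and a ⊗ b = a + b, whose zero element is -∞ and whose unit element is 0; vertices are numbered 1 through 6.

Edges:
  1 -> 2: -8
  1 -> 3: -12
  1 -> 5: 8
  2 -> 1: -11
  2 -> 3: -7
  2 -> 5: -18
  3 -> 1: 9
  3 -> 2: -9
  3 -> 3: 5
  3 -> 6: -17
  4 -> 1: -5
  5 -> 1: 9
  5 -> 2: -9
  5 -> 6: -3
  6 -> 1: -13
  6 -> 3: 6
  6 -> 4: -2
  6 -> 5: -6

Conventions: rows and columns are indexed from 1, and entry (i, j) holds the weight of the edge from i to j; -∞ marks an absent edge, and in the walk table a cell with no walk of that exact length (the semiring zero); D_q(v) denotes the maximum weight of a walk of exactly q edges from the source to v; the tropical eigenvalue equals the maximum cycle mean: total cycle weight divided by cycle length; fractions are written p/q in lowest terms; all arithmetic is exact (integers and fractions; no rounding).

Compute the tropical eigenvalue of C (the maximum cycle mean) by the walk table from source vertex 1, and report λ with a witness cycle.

q=0: [0, -∞, -∞, -∞, -∞, -∞]
q=1: [-∞, -8, -12, -∞, 8, -∞]
q=2: [17, -1, -7, -∞, -26, 5]
q=3: [2, 9, 11, 3, 25, -24]
q=4: [34, 16, 16, -26, 10, 22]
q=5: [25, 26, 28, 20, 42, 7]
q=6: [51, 33, 33, 5, 33, 39]
Optimal cycle mean attained by: cycle 1->5->1, total 8 + 9, length 2.
Answer: λ = 17/2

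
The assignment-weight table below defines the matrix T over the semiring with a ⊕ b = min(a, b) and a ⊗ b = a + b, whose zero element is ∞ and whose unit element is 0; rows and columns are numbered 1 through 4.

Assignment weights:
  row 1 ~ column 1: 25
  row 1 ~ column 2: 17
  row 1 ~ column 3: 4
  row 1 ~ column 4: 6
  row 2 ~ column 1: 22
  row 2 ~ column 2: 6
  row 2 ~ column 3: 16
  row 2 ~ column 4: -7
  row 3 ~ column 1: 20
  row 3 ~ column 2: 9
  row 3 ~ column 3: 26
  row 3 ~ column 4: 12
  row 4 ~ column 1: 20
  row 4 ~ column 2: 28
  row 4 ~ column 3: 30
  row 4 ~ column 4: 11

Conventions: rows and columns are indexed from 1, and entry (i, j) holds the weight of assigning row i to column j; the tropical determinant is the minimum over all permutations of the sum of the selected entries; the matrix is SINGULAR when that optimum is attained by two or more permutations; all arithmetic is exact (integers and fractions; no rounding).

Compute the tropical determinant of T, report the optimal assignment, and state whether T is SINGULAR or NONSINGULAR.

σ = (1, 2, 3, 4): 25 + 6 + 26 + 11 = 68
σ = (1, 2, 4, 3): 25 + 6 + 12 + 30 = 73
σ = (1, 3, 2, 4): 25 + 16 + 9 + 11 = 61
σ = (1, 3, 4, 2): 25 + 16 + 12 + 28 = 81
σ = (1, 4, 2, 3): 25 + (-7) + 9 + 30 = 57
σ = (1, 4, 3, 2): 25 + (-7) + 26 + 28 = 72
σ = (2, 1, 3, 4): 17 + 22 + 26 + 11 = 76
σ = (2, 1, 4, 3): 17 + 22 + 12 + 30 = 81
σ = (2, 3, 1, 4): 17 + 16 + 20 + 11 = 64
σ = (2, 3, 4, 1): 17 + 16 + 12 + 20 = 65
σ = (2, 4, 1, 3): 17 + (-7) + 20 + 30 = 60
σ = (2, 4, 3, 1): 17 + (-7) + 26 + 20 = 56
σ = (3, 1, 2, 4): 4 + 22 + 9 + 11 = 46
σ = (3, 1, 4, 2): 4 + 22 + 12 + 28 = 66
σ = (3, 2, 1, 4): 4 + 6 + 20 + 11 = 41
σ = (3, 2, 4, 1): 4 + 6 + 12 + 20 = 42
σ = (3, 4, 1, 2): 4 + (-7) + 20 + 28 = 45
σ = (3, 4, 2, 1): 4 + (-7) + 9 + 20 = 26
σ = (4, 1, 2, 3): 6 + 22 + 9 + 30 = 67
σ = (4, 1, 3, 2): 6 + 22 + 26 + 28 = 82
σ = (4, 2, 1, 3): 6 + 6 + 20 + 30 = 62
σ = (4, 2, 3, 1): 6 + 6 + 26 + 20 = 58
σ = (4, 3, 1, 2): 6 + 16 + 20 + 28 = 70
σ = (4, 3, 2, 1): 6 + 16 + 9 + 20 = 51
Optimal value attained by: σ = (3, 4, 2, 1).
Answer: det⊕(T) = 26; verdict: NONSINGULAR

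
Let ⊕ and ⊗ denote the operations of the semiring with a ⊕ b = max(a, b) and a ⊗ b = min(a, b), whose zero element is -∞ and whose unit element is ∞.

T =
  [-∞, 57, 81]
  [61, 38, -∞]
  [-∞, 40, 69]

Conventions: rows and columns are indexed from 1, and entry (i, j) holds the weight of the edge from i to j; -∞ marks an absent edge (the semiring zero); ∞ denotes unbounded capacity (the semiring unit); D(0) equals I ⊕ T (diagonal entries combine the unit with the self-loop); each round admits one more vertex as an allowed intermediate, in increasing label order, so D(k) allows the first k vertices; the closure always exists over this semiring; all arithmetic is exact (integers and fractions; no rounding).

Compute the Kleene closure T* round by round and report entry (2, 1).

D(0):
  [∞, 57, 81]
  [61, ∞, -∞]
  [-∞, 40, ∞]
D(1):
  [∞, 57, 81]
  [61, ∞, 61]
  [-∞, 40, ∞]
D(2):
  [∞, 57, 81]
  [61, ∞, 61]
  [40, 40, ∞]
D(3):
  [∞, 57, 81]
  [61, ∞, 61]
  [40, 40, ∞]
Answer: T*[2][1] = 61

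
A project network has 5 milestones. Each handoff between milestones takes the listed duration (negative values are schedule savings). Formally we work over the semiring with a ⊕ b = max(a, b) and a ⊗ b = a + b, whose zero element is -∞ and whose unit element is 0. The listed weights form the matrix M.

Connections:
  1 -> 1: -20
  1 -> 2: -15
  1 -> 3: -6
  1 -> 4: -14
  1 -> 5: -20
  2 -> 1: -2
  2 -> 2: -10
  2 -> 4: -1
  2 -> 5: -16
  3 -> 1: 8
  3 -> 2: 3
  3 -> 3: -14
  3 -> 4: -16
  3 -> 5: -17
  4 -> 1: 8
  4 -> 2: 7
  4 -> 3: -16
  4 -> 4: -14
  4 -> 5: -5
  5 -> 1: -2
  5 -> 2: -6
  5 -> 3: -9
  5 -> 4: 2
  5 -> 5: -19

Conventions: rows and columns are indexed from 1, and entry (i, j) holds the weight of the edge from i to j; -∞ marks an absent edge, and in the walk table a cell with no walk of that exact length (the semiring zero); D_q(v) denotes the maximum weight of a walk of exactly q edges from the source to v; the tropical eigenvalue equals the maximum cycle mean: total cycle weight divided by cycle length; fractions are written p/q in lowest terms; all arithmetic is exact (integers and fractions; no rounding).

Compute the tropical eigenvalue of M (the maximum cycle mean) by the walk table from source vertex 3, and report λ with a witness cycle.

q=0: [-∞, -∞, 0, -∞, -∞]
q=1: [8, 3, -14, -16, -17]
q=2: [1, -7, 2, 2, -12]
q=3: [10, 9, -5, -8, -3]
q=4: [7, -1, 4, 8, -7]
q=5: [16, 15, 1, -2, 3]
Optimal cycle mean attained by: cycle 2->4->2, total (-1) + 7, length 2.
Answer: λ = 3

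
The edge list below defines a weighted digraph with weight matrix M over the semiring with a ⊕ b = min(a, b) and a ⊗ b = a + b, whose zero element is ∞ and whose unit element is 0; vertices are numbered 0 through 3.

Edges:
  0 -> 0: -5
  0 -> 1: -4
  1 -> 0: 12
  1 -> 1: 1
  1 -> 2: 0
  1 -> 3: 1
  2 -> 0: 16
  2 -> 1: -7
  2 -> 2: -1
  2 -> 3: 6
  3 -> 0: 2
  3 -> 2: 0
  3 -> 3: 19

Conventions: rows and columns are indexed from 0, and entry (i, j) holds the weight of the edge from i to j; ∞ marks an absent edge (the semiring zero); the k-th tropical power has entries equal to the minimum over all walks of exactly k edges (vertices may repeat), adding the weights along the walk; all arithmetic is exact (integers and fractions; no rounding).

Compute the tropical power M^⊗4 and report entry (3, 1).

M^⊗2:
  [-10, -9, -4, -3]
  [3, -7, -1, 2]
  [5, -8, -7, -6]
  [-3, -7, -1, 6]
M^⊗3:
  [-15, -14, -9, -8]
  [-2, -8, -7, -6]
  [-4, -14, -8, -7]
  [-8, -8, -7, -6]
M^⊗4:
  [-20, -19, -14, -13]
  [-7, -14, -8, -7]
  [-9, -15, -14, -13]
  [-13, -14, -8, -7]
Key observation: the optimum is the walk 3->2->1->2->1, with weight 0 + (-7) + 0 + (-7) = -14.
Optimal value attained by: walk 3->2->1->2->1.
Answer: (M^⊗4)[3][1] = -14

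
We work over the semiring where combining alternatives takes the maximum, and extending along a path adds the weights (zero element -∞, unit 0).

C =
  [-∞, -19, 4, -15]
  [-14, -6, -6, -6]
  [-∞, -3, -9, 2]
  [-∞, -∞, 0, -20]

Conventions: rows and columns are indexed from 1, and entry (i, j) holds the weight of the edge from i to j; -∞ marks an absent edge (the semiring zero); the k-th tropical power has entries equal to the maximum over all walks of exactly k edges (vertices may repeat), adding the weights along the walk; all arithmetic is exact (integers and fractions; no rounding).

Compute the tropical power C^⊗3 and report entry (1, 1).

C^⊗2:
  [-33, 1, -5, 6]
  [-20, -9, -6, -4]
  [-17, -9, 2, -7]
  [-∞, -3, -9, 2]
C^⊗3:
  [-13, -5, 6, -3]
  [-23, -9, -4, -4]
  [-23, -1, -7, 4]
  [-17, -9, 2, -7]
Key observation: the optimum is the walk 1->3->2->1, with weight 4 + (-3) + (-14) = -13.
Optimal value attained by: walk 1->3->2->1.
Answer: (C^⊗3)[1][1] = -13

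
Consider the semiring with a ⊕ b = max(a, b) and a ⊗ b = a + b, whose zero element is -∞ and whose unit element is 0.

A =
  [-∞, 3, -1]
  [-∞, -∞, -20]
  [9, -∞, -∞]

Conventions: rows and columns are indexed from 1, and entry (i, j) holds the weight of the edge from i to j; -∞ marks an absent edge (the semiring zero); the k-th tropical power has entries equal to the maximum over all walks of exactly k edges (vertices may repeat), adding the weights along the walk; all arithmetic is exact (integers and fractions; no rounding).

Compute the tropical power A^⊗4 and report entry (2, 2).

A^⊗2:
  [8, -∞, -17]
  [-11, -∞, -∞]
  [-∞, 12, 8]
A^⊗3:
  [-8, 11, 7]
  [-∞, -8, -12]
  [17, -∞, -8]
A^⊗4:
  [16, -5, -9]
  [-3, -∞, -28]
  [1, 20, 16]
Key observation: no walk of exactly 4 edges connects these vertices, so the entry is the semiring zero.
Answer: (A^⊗4)[2][2] = -∞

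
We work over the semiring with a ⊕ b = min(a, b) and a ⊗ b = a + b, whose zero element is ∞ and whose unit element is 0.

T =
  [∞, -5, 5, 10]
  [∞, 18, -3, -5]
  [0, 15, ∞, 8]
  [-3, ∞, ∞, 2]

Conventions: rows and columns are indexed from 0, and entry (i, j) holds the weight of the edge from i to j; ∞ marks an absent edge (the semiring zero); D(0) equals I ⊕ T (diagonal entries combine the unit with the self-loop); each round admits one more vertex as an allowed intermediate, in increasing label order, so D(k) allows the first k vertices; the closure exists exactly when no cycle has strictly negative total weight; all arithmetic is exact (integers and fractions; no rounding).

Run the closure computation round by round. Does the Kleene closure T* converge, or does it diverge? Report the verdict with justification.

D(0):
  [0, -5, 5, 10]
  [∞, 0, -3, -5]
  [0, 15, 0, 8]
  [-3, ∞, ∞, 0]
D(1):
  [0, -5, 5, 10]
  [∞, 0, -3, -5]
  [0, -5, 0, 8]
  [-3, -8, 2, 0]
Detection: at round 2, diagonal entry (2, 2) turns strictly negative.
Key observation: the cycle 2->0->1->2 has total weight 0 + (-5) + (-3), which is strictly negative.
Answer: DIVERGES — negative cycle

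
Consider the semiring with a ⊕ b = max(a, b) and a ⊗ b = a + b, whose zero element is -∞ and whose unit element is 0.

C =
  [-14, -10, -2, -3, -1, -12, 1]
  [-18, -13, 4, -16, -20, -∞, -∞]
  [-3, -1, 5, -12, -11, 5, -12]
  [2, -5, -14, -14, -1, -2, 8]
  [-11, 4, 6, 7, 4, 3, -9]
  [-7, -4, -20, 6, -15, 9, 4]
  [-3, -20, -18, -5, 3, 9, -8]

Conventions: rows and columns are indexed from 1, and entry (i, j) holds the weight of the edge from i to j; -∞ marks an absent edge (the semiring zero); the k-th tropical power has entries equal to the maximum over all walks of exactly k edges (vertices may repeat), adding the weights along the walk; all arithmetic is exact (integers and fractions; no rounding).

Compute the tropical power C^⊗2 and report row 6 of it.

C^⊗2:
  [-1, 3, 5, 6, 4, 10, 5]
  [1, 3, 9, -8, -7, 9, -8]
  [2, 4, 10, 11, -4, 14, 9]
  [5, 3, 5, 6, 11, 17, 3]
  [9, 8, 11, 11, 8, 12, 15]
  [8, 5, 0, 15, 7, 18, 14]
  [2, 7, 9, 15, 7, 18, 13]
Answer: row 6 of C^⊗2 = [8, 5, 0, 15, 7, 18, 14]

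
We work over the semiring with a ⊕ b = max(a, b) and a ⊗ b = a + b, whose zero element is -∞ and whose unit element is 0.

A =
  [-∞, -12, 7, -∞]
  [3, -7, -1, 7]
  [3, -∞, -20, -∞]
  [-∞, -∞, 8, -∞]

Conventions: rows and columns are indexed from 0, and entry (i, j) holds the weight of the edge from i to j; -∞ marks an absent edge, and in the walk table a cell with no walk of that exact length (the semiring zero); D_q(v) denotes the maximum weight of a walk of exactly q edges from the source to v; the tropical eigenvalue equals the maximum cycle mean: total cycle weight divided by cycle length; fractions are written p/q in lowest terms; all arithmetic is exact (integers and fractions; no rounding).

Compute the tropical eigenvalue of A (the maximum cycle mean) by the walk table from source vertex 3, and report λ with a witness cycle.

q=0: [-∞, -∞, -∞, 0]
q=1: [-∞, -∞, 8, -∞]
q=2: [11, -∞, -12, -∞]
q=3: [-9, -1, 18, -∞]
q=4: [21, -8, -2, 6]
Optimal cycle mean attained by: cycle 0->2->0, total 7 + 3, length 2.
Answer: λ = 5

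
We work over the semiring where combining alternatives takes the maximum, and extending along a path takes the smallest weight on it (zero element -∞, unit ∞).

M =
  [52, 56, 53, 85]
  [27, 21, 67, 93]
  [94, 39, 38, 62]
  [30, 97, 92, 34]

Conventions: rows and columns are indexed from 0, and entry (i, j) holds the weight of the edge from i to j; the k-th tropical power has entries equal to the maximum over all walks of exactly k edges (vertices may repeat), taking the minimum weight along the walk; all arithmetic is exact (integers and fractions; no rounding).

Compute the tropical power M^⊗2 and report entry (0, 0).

M^⊗2:
  [53, 85, 85, 56]
  [67, 93, 92, 62]
  [52, 62, 62, 85]
  [92, 39, 67, 93]
Key observation: the optimum is the walk 0->2->0, with weight 53 min 94 = 53.
Optimal value attained by: walk 0->2->0.
Answer: (M^⊗2)[0][0] = 53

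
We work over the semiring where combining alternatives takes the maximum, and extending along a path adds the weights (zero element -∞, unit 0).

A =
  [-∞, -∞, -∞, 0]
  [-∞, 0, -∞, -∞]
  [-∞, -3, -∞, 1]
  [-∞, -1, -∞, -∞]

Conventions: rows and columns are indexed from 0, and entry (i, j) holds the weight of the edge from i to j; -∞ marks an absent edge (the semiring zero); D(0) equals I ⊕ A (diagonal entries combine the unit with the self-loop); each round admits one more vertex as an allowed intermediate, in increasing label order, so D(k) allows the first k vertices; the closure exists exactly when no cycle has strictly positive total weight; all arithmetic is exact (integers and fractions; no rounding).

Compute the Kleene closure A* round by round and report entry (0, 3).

D(0):
  [0, -∞, -∞, 0]
  [-∞, 0, -∞, -∞]
  [-∞, -3, 0, 1]
  [-∞, -1, -∞, 0]
D(1):
  [0, -∞, -∞, 0]
  [-∞, 0, -∞, -∞]
  [-∞, -3, 0, 1]
  [-∞, -1, -∞, 0]
D(2):
  [0, -∞, -∞, 0]
  [-∞, 0, -∞, -∞]
  [-∞, -3, 0, 1]
  [-∞, -1, -∞, 0]
D(3):
  [0, -∞, -∞, 0]
  [-∞, 0, -∞, -∞]
  [-∞, -3, 0, 1]
  [-∞, -1, -∞, 0]
D(4):
  [0, -1, -∞, 0]
  [-∞, 0, -∞, -∞]
  [-∞, 0, 0, 1]
  [-∞, -1, -∞, 0]
Answer: A*[0][3] = 0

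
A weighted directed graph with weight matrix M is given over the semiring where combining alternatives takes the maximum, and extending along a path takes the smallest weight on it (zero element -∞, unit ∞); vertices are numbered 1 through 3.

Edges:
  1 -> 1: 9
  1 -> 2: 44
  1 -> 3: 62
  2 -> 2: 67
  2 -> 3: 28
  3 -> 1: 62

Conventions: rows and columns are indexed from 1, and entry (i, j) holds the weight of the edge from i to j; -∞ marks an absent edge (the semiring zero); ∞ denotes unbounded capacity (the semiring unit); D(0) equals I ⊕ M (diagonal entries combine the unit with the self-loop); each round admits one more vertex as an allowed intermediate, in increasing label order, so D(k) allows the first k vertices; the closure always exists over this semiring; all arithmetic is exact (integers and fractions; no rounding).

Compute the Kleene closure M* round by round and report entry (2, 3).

D(0):
  [∞, 44, 62]
  [-∞, ∞, 28]
  [62, -∞, ∞]
D(1):
  [∞, 44, 62]
  [-∞, ∞, 28]
  [62, 44, ∞]
D(2):
  [∞, 44, 62]
  [-∞, ∞, 28]
  [62, 44, ∞]
D(3):
  [∞, 44, 62]
  [28, ∞, 28]
  [62, 44, ∞]
Answer: M*[2][3] = 28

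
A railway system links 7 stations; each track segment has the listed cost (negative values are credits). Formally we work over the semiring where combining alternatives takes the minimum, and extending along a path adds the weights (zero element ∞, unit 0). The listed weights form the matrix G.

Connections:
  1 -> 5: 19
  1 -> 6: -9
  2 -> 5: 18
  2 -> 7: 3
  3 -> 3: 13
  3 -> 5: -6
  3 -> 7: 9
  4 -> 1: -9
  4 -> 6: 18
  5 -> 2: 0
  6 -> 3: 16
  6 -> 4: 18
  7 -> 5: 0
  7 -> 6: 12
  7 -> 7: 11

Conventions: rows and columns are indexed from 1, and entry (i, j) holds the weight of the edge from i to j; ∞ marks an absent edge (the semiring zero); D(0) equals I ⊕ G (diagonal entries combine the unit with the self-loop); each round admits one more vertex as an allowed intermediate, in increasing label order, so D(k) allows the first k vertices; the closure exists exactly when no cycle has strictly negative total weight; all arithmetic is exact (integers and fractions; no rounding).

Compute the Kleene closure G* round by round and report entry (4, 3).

D(0):
  [0, ∞, ∞, ∞, 19, -9, ∞]
  [∞, 0, ∞, ∞, 18, ∞, 3]
  [∞, ∞, 0, ∞, -6, ∞, 9]
  [-9, ∞, ∞, 0, ∞, 18, ∞]
  [∞, 0, ∞, ∞, 0, ∞, ∞]
  [∞, ∞, 16, 18, ∞, 0, ∞]
  [∞, ∞, ∞, ∞, 0, 12, 0]
D(1):
  [0, ∞, ∞, ∞, 19, -9, ∞]
  [∞, 0, ∞, ∞, 18, ∞, 3]
  [∞, ∞, 0, ∞, -6, ∞, 9]
  [-9, ∞, ∞, 0, 10, -18, ∞]
  [∞, 0, ∞, ∞, 0, ∞, ∞]
  [∞, ∞, 16, 18, ∞, 0, ∞]
  [∞, ∞, ∞, ∞, 0, 12, 0]
D(2):
  [0, ∞, ∞, ∞, 19, -9, ∞]
  [∞, 0, ∞, ∞, 18, ∞, 3]
  [∞, ∞, 0, ∞, -6, ∞, 9]
  [-9, ∞, ∞, 0, 10, -18, ∞]
  [∞, 0, ∞, ∞, 0, ∞, 3]
  [∞, ∞, 16, 18, ∞, 0, ∞]
  [∞, ∞, ∞, ∞, 0, 12, 0]
D(3):
  [0, ∞, ∞, ∞, 19, -9, ∞]
  [∞, 0, ∞, ∞, 18, ∞, 3]
  [∞, ∞, 0, ∞, -6, ∞, 9]
  [-9, ∞, ∞, 0, 10, -18, ∞]
  [∞, 0, ∞, ∞, 0, ∞, 3]
  [∞, ∞, 16, 18, 10, 0, 25]
  [∞, ∞, ∞, ∞, 0, 12, 0]
D(4):
  [0, ∞, ∞, ∞, 19, -9, ∞]
  [∞, 0, ∞, ∞, 18, ∞, 3]
  [∞, ∞, 0, ∞, -6, ∞, 9]
  [-9, ∞, ∞, 0, 10, -18, ∞]
  [∞, 0, ∞, ∞, 0, ∞, 3]
  [9, ∞, 16, 18, 10, 0, 25]
  [∞, ∞, ∞, ∞, 0, 12, 0]
D(5):
  [0, 19, ∞, ∞, 19, -9, 22]
  [∞, 0, ∞, ∞, 18, ∞, 3]
  [∞, -6, 0, ∞, -6, ∞, -3]
  [-9, 10, ∞, 0, 10, -18, 13]
  [∞, 0, ∞, ∞, 0, ∞, 3]
  [9, 10, 16, 18, 10, 0, 13]
  [∞, 0, ∞, ∞, 0, 12, 0]
D(6):
  [0, 1, 7, 9, 1, -9, 4]
  [∞, 0, ∞, ∞, 18, ∞, 3]
  [∞, -6, 0, ∞, -6, ∞, -3]
  [-9, -8, -2, 0, -8, -18, -5]
  [∞, 0, ∞, ∞, 0, ∞, 3]
  [9, 10, 16, 18, 10, 0, 13]
  [21, 0, 28, 30, 0, 12, 0]
D(7):
  [0, 1, 7, 9, 1, -9, 4]
  [24, 0, 31, 33, 3, 15, 3]
  [18, -6, 0, 27, -6, 9, -3]
  [-9, -8, -2, 0, -8, -18, -5]
  [24, 0, 31, 33, 0, 15, 3]
  [9, 10, 16, 18, 10, 0, 13]
  [21, 0, 28, 30, 0, 12, 0]
Answer: G*[4][3] = -2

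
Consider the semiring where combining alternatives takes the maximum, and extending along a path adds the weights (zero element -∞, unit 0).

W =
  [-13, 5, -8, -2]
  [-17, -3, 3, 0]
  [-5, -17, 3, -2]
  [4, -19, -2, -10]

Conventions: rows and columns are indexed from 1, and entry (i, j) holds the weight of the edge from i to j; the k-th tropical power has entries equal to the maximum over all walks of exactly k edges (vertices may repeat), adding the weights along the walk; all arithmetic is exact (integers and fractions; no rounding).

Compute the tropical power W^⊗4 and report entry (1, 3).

W^⊗2:
  [2, 2, 8, 5]
  [4, -6, 6, 1]
  [2, 0, 6, 1]
  [-6, 9, 1, 2]
W^⊗3:
  [9, 7, 11, 6]
  [5, 9, 9, 4]
  [5, 7, 9, 4]
  [6, 6, 12, 9]
W^⊗4:
  [10, 14, 14, 9]
  [8, 10, 12, 9]
  [8, 10, 12, 7]
  [13, 11, 15, 10]
Key observation: the optimum is the walk 1->2->3->3->3, with weight 5 + 3 + 3 + 3 = 14.
Optimal value attained by: walk 1->2->3->3->3.
Answer: (W^⊗4)[1][3] = 14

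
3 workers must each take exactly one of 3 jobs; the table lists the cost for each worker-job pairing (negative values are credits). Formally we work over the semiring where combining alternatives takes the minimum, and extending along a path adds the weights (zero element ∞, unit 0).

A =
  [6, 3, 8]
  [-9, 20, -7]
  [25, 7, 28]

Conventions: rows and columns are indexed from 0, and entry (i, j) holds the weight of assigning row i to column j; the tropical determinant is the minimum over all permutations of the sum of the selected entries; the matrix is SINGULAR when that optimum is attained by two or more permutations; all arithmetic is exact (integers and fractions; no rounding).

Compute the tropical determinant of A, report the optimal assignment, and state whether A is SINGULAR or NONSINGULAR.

σ = (0, 1, 2): 6 + 20 + 28 = 54
σ = (0, 2, 1): 6 + (-7) + 7 = 6
σ = (1, 0, 2): 3 + (-9) + 28 = 22
σ = (1, 2, 0): 3 + (-7) + 25 = 21
σ = (2, 0, 1): 8 + (-9) + 7 = 6
σ = (2, 1, 0): 8 + 20 + 25 = 53
Optimal value attained by: σ = (0, 2, 1).
Answer: det⊕(A) = 6; verdict: SINGULAR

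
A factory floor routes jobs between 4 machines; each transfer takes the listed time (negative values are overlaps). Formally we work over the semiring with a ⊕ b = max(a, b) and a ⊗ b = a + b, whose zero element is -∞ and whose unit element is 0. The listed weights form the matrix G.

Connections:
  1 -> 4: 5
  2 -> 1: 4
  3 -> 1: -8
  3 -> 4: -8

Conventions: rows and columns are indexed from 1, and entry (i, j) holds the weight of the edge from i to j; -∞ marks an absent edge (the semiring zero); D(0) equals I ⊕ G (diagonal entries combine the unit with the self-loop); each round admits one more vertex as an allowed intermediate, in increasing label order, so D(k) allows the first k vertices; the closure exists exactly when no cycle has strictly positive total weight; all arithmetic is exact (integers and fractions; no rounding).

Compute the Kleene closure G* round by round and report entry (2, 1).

D(0):
  [0, -∞, -∞, 5]
  [4, 0, -∞, -∞]
  [-8, -∞, 0, -8]
  [-∞, -∞, -∞, 0]
D(1):
  [0, -∞, -∞, 5]
  [4, 0, -∞, 9]
  [-8, -∞, 0, -3]
  [-∞, -∞, -∞, 0]
D(2):
  [0, -∞, -∞, 5]
  [4, 0, -∞, 9]
  [-8, -∞, 0, -3]
  [-∞, -∞, -∞, 0]
D(3):
  [0, -∞, -∞, 5]
  [4, 0, -∞, 9]
  [-8, -∞, 0, -3]
  [-∞, -∞, -∞, 0]
D(4):
  [0, -∞, -∞, 5]
  [4, 0, -∞, 9]
  [-8, -∞, 0, -3]
  [-∞, -∞, -∞, 0]
Answer: G*[2][1] = 4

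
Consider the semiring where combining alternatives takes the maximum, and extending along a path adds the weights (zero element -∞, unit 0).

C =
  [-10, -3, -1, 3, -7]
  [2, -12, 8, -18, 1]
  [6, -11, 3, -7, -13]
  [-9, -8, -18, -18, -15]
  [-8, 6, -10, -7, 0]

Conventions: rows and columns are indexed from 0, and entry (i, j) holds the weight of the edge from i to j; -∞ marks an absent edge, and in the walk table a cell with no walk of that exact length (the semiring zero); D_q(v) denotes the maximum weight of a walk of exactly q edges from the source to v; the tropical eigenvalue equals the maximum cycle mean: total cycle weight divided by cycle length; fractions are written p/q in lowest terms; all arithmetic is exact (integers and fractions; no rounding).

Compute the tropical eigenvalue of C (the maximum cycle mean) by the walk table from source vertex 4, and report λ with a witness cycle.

q=0: [-∞, -∞, -∞, -∞, 0]
q=1: [-8, 6, -10, -7, 0]
q=2: [8, 6, 14, -5, 7]
q=3: [20, 13, 17, 11, 7]
q=4: [23, 17, 21, 23, 14]
q=5: [27, 20, 25, 26, 18]
Optimal cycle mean attained by: cycle 0->1->2->0, total (-3) + 8 + 6, length 3.
Answer: λ = 11/3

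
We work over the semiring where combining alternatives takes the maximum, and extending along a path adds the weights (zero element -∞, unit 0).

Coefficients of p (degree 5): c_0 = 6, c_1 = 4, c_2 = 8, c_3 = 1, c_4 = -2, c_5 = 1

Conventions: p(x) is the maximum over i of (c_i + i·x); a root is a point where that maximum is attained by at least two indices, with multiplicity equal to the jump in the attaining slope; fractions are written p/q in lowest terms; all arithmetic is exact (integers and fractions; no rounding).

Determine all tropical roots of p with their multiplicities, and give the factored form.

hull edge (i=0, c=6) to (i=2, c=8): slope 1, span 2
hull edge (i=2, c=8) to (i=5, c=1): slope -7/3, span 3
Factored form: p(x) = 1 ⊗ (x ⊕ (-1)) ⊗ (x ⊕ (-1)) ⊗ (x ⊕ 7/3) ⊗ (x ⊕ 7/3) ⊗ (x ⊕ 7/3)
Answer: roots = -1 (mult 2), 7/3 (mult 3)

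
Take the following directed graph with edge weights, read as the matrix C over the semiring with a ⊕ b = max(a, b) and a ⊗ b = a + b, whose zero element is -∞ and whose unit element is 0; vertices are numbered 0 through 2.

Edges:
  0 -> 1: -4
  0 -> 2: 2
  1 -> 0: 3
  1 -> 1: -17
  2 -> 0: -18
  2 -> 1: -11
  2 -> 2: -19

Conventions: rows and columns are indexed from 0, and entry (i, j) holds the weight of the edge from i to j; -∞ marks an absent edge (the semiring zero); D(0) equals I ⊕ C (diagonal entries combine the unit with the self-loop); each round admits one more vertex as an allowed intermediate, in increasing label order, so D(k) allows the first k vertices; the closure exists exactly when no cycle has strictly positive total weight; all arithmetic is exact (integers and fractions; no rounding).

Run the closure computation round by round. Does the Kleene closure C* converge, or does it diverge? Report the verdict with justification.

D(0):
  [0, -4, 2]
  [3, 0, -∞]
  [-18, -11, 0]
D(1):
  [0, -4, 2]
  [3, 0, 5]
  [-18, -11, 0]
D(2):
  [0, -4, 2]
  [3, 0, 5]
  [-8, -11, 0]
D(3):
  [0, -4, 2]
  [3, 0, 5]
  [-8, -11, 0]
Key observation: every diagonal entry stays at the unit through all rounds, so no improving cycle exists.
Answer: CONVERGES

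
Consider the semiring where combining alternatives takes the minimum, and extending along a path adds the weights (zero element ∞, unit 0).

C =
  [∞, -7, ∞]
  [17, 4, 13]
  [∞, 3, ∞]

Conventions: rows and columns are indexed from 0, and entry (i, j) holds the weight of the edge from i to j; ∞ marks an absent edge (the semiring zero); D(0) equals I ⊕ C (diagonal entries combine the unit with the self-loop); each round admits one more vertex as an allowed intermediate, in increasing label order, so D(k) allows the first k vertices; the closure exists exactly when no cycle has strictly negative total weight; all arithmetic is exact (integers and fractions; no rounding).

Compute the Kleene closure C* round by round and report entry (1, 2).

D(0):
  [0, -7, ∞]
  [17, 0, 13]
  [∞, 3, 0]
D(1):
  [0, -7, ∞]
  [17, 0, 13]
  [∞, 3, 0]
D(2):
  [0, -7, 6]
  [17, 0, 13]
  [20, 3, 0]
D(3):
  [0, -7, 6]
  [17, 0, 13]
  [20, 3, 0]
Answer: C*[1][2] = 13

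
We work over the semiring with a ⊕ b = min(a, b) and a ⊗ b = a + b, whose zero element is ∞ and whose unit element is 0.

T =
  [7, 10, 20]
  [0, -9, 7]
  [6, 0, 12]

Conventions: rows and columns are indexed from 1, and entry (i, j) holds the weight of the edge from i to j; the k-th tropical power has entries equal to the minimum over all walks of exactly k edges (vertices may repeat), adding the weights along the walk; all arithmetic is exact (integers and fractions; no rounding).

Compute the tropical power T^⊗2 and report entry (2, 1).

T^⊗2:
  [10, 1, 17]
  [-9, -18, -2]
  [0, -9, 7]
Key observation: the optimum is the walk 2->2->1, with weight (-9) + 0 = -9.
Optimal value attained by: walk 2->2->1.
Answer: (T^⊗2)[2][1] = -9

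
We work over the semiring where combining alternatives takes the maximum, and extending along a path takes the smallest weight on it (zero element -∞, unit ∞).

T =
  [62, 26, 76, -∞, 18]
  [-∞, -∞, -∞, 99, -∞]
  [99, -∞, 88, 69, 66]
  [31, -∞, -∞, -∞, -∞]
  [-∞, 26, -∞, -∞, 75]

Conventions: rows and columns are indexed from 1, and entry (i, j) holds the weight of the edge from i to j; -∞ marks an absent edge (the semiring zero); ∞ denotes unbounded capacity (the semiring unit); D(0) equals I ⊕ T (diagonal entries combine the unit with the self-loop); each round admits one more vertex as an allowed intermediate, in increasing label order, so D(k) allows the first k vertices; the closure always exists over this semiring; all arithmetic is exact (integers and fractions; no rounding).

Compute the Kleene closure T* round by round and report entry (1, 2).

D(0):
  [∞, 26, 76, -∞, 18]
  [-∞, ∞, -∞, 99, -∞]
  [99, -∞, ∞, 69, 66]
  [31, -∞, -∞, ∞, -∞]
  [-∞, 26, -∞, -∞, ∞]
D(1):
  [∞, 26, 76, -∞, 18]
  [-∞, ∞, -∞, 99, -∞]
  [99, 26, ∞, 69, 66]
  [31, 26, 31, ∞, 18]
  [-∞, 26, -∞, -∞, ∞]
D(2):
  [∞, 26, 76, 26, 18]
  [-∞, ∞, -∞, 99, -∞]
  [99, 26, ∞, 69, 66]
  [31, 26, 31, ∞, 18]
  [-∞, 26, -∞, 26, ∞]
D(3):
  [∞, 26, 76, 69, 66]
  [-∞, ∞, -∞, 99, -∞]
  [99, 26, ∞, 69, 66]
  [31, 26, 31, ∞, 31]
  [-∞, 26, -∞, 26, ∞]
D(4):
  [∞, 26, 76, 69, 66]
  [31, ∞, 31, 99, 31]
  [99, 26, ∞, 69, 66]
  [31, 26, 31, ∞, 31]
  [26, 26, 26, 26, ∞]
D(5):
  [∞, 26, 76, 69, 66]
  [31, ∞, 31, 99, 31]
  [99, 26, ∞, 69, 66]
  [31, 26, 31, ∞, 31]
  [26, 26, 26, 26, ∞]
Answer: T*[1][2] = 26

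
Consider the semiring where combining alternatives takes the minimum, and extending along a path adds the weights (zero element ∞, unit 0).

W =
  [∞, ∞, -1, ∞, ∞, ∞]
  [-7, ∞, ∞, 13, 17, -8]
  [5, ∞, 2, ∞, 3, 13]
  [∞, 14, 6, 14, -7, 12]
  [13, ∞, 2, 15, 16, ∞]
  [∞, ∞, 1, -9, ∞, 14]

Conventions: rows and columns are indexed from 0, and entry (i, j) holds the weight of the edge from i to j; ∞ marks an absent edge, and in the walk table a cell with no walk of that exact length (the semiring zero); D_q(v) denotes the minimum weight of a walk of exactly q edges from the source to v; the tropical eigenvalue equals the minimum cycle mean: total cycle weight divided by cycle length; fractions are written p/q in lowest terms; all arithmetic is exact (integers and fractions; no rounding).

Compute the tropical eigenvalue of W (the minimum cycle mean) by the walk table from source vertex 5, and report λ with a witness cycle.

q=0: [∞, ∞, ∞, ∞, ∞, 0]
q=1: [∞, ∞, 1, -9, ∞, 14]
q=2: [6, 5, -3, 5, -16, 3]
q=3: [-3, 19, -14, -6, -2, -3]
q=4: [-9, 8, -12, -12, -13, -1]
q=5: [-7, 2, -11, -10, -19, 0]
q=6: [-6, 4, -17, -9, -17, -6]
Optimal cycle mean attained by: cycle 1->5->3->1, total (-8) + (-9) + 14, length 3.
Answer: λ = -1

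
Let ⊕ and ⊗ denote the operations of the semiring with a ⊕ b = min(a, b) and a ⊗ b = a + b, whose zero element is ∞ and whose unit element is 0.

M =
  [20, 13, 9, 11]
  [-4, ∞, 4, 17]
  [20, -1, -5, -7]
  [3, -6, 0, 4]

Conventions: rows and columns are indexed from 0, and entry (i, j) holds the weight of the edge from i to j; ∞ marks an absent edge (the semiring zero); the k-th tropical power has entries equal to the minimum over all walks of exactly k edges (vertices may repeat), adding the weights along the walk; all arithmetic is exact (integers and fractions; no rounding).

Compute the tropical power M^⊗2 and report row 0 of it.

M^⊗2:
  [9, 5, 4, 2]
  [16, 3, -1, -3]
  [-5, -13, -10, -12]
  [-10, -2, -5, -7]
Answer: row 0 of M^⊗2 = [9, 5, 4, 2]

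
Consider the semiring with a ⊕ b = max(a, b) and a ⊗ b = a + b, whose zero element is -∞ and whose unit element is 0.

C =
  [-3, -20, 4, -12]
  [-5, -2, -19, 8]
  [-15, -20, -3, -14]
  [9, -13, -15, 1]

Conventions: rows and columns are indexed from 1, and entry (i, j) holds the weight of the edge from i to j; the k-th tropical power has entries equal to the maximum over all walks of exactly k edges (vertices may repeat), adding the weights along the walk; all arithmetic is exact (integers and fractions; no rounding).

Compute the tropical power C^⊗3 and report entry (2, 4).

C^⊗2:
  [-3, -16, 1, -10]
  [17, -4, -1, 9]
  [-5, -22, -6, -12]
  [10, -11, 13, 2]
C^⊗3:
  [-1, -18, 1, -8]
  [18, -3, 21, 10]
  [-3, -24, -1, -11]
  [11, -7, 14, 3]
Key observation: the optimum is the walk 2->4->4->4, with weight 8 + 1 + 1 = 10.
Optimal value attained by: walk 2->4->4->4.
Answer: (C^⊗3)[2][4] = 10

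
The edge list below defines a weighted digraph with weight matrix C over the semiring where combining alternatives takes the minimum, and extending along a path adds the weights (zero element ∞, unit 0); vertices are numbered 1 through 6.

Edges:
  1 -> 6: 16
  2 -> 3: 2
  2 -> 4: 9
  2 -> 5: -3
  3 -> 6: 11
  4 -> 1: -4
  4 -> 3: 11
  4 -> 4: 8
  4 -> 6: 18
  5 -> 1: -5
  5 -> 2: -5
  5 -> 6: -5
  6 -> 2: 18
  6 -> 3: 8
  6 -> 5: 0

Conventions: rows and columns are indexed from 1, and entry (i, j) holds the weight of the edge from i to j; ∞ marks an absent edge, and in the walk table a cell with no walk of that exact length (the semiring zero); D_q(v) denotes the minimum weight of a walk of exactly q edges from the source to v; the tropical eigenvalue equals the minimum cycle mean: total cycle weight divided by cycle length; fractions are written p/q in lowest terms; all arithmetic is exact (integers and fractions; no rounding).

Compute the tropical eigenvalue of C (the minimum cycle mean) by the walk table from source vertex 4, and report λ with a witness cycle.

q=0: [∞, ∞, ∞, 0, ∞, ∞]
q=1: [-4, ∞, 11, 8, ∞, 18]
q=2: [4, 36, 19, 16, 18, 12]
q=3: [12, 13, 20, 24, 12, 13]
q=4: [7, 7, 15, 22, 10, 7]
q=5: [5, 5, 9, 16, 4, 5]
q=6: [-1, -1, 7, 14, 2, -1]
Optimal cycle mean attained by: cycle 2->5->2, total (-3) + (-5), length 2.
Answer: λ = -4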